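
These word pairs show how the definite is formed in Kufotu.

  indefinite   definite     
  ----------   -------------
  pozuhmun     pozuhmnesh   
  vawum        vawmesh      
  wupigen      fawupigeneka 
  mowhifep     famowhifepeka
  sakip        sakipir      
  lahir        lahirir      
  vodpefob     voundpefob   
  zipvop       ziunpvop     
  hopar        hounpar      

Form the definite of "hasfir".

pozuhmun and wupigen both end in -n yet inflect differently (pozuhmnesh, fawupigeneka), so the final letter is not what conditions the rule; the last vowel is.
"hasfir" has last vowel 'i'. The stems whose last vowel is 'i' (sakip → sakipir, lahir → lahirir) add -ir.
The other patterns: stems whose last vowel is 'u' delete the last vowel and add -esh; stems whose last vowel is 'e' add fa- … -eka around the stem; stems whose last vowel is 'a' or 'o' insert -un- after the first vowel.
So hasfir → hasfirir.

hasfirir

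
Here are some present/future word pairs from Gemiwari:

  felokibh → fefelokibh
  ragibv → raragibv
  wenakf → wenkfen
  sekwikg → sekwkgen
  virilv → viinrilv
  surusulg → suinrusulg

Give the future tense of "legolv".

sekwikg and surusulg both end in -g yet inflect differently (sekwkgen, suinrusulg), so the final letter is not what conditions the rule; the second-to-last letter is.
"legolv" has second-to-last letter 'l'. The stems whose second-to-last letter is 'l' (surusulg → suinrusulg, virilv → viinrilv) insert -in- after the first vowel.
The other patterns: stems whose second-to-last letter is 'k' delete the last vowel and add -en; stems whose second-to-last letter is 'b' repeat the first consonant+vowel as a prefix.
So legolv → leingolv.

leingolv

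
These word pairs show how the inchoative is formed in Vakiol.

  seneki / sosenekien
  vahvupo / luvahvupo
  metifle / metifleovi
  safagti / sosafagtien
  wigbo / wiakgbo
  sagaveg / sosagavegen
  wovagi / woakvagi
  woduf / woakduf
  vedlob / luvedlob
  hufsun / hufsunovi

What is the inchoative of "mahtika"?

mahtikaovi

wigbo and vahvupo both end in -o yet inflect differently (wiakgbo, luvahvupo), so the final letter is not what conditions the rule; the first letter is.
"mahtika" begins with m-. The one such stem in the data (metifle → metifleovi) adds -ovi, so the same rule applies.
The other patterns: stems beginning with w- insert -ak- after the first vowel; stems beginning with v- add the prefix lu-; stems beginning with s- add so- … -en around the stem.
So mahtika → mahtikaovi.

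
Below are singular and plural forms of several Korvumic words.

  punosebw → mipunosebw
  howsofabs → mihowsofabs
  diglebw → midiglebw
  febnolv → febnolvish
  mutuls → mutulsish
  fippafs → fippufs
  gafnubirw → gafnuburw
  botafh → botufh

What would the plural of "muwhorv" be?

howsofabs and mutuls both end in -s yet inflect differently (mihowsofabs, mutulsish), so the final letter is not what conditions the rule; the second-to-last letter is.
"muwhorv" has second-to-last letter 'r'. The one such stem in the data (gafnubirw → gafnuburw) changes the last vowel to 'u' (as do fippafs, botafh), so the same rule applies.
The other patterns: stems whose second-to-last letter is 'b' add the prefix mi-; stems whose second-to-last letter is 'l' add -ish.
So muwhorv → muwhurv.

muwhurv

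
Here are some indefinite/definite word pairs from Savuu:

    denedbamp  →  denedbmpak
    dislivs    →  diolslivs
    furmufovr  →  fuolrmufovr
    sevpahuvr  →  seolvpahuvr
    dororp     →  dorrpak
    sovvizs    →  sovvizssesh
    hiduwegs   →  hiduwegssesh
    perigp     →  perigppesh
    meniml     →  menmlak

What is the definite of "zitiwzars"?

sovvizs and dislivs both end in -s yet inflect differently (sovvizssesh, diolslivs), so the final letter is not what conditions the rule; the second-to-last letter is.
"zitiwzars" has second-to-last letter 'r'. The one such stem in the data (dororp → dorrpak) deletes the last vowel and adds -ak (as do denedbamp, meniml), so the same rule applies.
The other patterns: stems whose second-to-last letter is 'g' or 'z' double the final consonant and add -esh; stems whose second-to-last letter is 'v' insert -ol- after the first vowel.
So zitiwzars → zitiwzrsak.

zitiwzrsak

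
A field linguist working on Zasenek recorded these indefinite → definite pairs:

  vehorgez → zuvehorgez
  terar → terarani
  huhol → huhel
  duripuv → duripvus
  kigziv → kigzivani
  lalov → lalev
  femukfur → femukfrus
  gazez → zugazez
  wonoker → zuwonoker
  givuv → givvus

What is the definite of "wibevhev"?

wonoker and femukfur both end in -r yet inflect differently (zuwonoker, femukfrus), so the final letter is not what conditions the rule; the last vowel is.
"wibevhev" has last vowel 'e'. The stems whose last vowel is 'e' (gazez → zugazez, vehorgez → zuvehorgez, wonoker → zuwonoker) add the prefix zu-.
So wibevhev → zuwibevhev.

zuwibevhev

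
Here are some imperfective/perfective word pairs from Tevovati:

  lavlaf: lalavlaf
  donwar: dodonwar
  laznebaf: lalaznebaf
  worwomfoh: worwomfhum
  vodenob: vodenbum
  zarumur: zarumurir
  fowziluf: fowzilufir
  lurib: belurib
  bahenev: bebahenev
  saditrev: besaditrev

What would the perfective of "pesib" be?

bepesib

donwar and zarumur both end in -r yet inflect differently (dodonwar, zarumurir), so the final letter is not what conditions the rule; the last vowel is.
"pesib" has last vowel 'i'. The one such stem in the data (lurib → belurib) adds the prefix be-, so the same rule applies.
So pesib → bepesib.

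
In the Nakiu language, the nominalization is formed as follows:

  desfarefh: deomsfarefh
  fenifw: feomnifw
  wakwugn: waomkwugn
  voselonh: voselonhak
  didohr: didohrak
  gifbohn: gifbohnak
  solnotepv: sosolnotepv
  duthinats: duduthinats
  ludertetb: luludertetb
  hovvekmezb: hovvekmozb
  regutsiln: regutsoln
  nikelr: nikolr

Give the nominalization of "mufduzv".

desfarefh and voselonh both end in -h yet inflect differently (deomsfarefh, voselonhak), so the final letter is not what conditions the rule; the second-to-last letter is.
"mufduzv" has second-to-last letter 'z'. The one such stem in the data (hovvekmezb → hovvekmozb) changes the last vowel to 'o' (as do regutsiln, nikelr), so the same rule applies.
So mufduzv → mufdozv.

mufdozv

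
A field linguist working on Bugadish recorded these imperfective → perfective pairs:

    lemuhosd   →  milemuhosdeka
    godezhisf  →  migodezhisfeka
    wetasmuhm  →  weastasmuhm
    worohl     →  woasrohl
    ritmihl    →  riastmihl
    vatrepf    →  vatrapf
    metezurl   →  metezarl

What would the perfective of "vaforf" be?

godezhisf and vatrepf both end in -f yet inflect differently (migodezhisfeka, vatrapf), so the final letter is not what conditions the rule; the second-to-last letter is.
"vaforf" has second-to-last letter 'r'. The one such stem in the data (metezurl → metezarl) changes the last vowel to 'a' (as does vatrepf), so the same rule applies.
The other patterns: stems whose second-to-last letter is 's' add mi- … -eka around the stem; stems whose second-to-last letter is 'h' insert -as- after the first vowel.
So vaforf → vafarf.

vafarf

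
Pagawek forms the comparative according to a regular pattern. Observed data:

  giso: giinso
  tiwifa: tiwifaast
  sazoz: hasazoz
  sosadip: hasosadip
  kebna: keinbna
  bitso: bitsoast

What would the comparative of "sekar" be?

hasekar

kebna and tiwifa both end in -a yet inflect differently (keinbna, tiwifaast), so the final letter is not what conditions the rule; the first letter is.
"sekar" begins with s-. The stems beginning with s- (sosadip → hasosadip, sazoz → hasazoz) add the prefix ha-.
The other patterns: stems beginning with g- or k- insert -in- after the first vowel; stems beginning with b- or t- add -ast.
So sekar → hasekar.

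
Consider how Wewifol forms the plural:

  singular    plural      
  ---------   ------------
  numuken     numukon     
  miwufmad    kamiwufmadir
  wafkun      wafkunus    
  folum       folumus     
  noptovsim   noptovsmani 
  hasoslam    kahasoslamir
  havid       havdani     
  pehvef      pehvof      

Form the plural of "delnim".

delnmani

"delnim" has last vowel 'i'. The stems whose last vowel is 'i' (noptovsim → noptovsmani, havid → havdani) delete the last vowel and add -ani.
The other patterns: stems whose last vowel is 'a' add ka- … -ir around the stem; stems whose last vowel is 'e' change the last vowel to 'o'; stems whose last vowel is 'u' add -us.
So delnim → delnmani.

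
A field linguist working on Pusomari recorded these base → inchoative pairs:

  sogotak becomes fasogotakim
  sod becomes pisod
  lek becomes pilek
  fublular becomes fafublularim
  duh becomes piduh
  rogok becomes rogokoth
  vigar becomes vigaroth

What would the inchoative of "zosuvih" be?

fazosuvihim

lek and rogok both end in -k yet inflect differently (pilek, rogokoth), so the final letter is not what conditions the rule; the number of vowels is.
"zosuvih" has 3 vowels. The stems with 3 vowels (fublular → fafublularim, sogotak → fasogotakim) add fa- … -im around the stem.
So zosuvih → fazosuvihim.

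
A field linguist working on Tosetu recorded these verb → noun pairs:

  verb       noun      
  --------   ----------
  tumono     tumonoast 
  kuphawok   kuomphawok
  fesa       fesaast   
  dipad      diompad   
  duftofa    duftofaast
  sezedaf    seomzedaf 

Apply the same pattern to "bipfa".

fesa and dipad both have last vowel 'a' yet inflect differently (fesaast, diompad), so the last vowel is not what conditions the rule; whether the stem ends in a vowel or a consonant is.
"bipfa" ends in a vowel. The stems ending in a vowel (tumono → tumonoast, fesa → fesaast, duftofa → duftofaast) add -ast.
So bipfa → bipfaast.

bipfaast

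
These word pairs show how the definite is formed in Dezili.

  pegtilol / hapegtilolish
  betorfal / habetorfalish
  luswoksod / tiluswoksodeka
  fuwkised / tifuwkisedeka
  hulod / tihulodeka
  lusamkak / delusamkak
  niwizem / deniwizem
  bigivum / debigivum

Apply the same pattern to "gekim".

degekim

pegtilol and luswoksod both have last vowel 'o' yet inflect differently (hapegtilolish, tiluswoksodeka), so the last vowel is not what conditions the rule; the final letter is.
"gekim" ends in -m. The stems ending in -m (niwizem → deniwizem, bigivum → debigivum) add the prefix de-.
The other patterns: stems ending in -l add ha- … -ish around the stem; stems ending in -d add ti- … -eka around the stem.
So gekim → degekim.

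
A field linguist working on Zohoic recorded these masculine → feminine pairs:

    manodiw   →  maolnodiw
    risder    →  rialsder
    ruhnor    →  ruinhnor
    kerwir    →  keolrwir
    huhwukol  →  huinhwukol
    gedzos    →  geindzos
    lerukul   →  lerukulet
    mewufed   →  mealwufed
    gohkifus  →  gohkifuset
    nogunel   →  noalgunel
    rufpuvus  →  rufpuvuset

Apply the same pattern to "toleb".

gohkifus and gedzos both end in -s yet inflect differently (gohkifuset, geindzos), so the final letter is not what conditions the rule; the last vowel is.
"toleb" has last vowel 'e'. The stems whose last vowel is 'e' (mewufed → mealwufed, nogunel → noalgunel, risder → rialsder) insert -al- after the first vowel.
The other patterns: stems whose last vowel is 'u' add -et; stems whose last vowel is 'o' insert -in- after the first vowel; stems whose last vowel is 'i' insert -ol- after the first vowel.
So toleb → toalleb.

toalleb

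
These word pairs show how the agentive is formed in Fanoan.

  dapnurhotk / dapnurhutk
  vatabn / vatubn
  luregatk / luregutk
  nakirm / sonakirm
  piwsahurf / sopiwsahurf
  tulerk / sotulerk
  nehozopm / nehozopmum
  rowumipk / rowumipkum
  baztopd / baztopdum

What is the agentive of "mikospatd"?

mikosputd

dapnurhotk and tulerk both end in -k yet inflect differently (dapnurhutk, sotulerk), so the final letter is not what conditions the rule; the second-to-last letter is.
"mikospatd" has second-to-last letter 't'. The stems whose second-to-last letter is 't' (dapnurhotk → dapnurhutk, luregatk → luregutk) change the last vowel to 'u'.
The other patterns: stems whose second-to-last letter is 'r' add the prefix so-; stems whose second-to-last letter is 'p' add -um.
So mikospatd → mikosputd.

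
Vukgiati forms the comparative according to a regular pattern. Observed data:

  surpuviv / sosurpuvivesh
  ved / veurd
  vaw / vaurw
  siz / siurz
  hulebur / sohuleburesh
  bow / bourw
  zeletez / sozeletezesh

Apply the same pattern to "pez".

peurz

zeletez and siz both end in -z yet inflect differently (sozeletezesh, siurz), so the final letter is not what conditions the rule; the number of vowels is.
"pez" has 1 vowel. The stems with 1 vowel (bow → bourw, ved → veurd, vaw → vaurw) insert -ur- after the first vowel.
So pez → peurz.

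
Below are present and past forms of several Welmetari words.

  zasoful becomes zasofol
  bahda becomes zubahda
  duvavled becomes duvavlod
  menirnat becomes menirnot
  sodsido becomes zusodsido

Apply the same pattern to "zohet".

bahda and menirnat both have last vowel 'a' yet inflect differently (zubahda, menirnot), so the last vowel is not what conditions the rule; whether the stem ends in a vowel or a consonant is.
"zohet" ends in a consonant. The stems ending in a consonant (duvavled → duvavlod, menirnat → menirnot, zasoful → zasofol) change the last vowel to 'o'.
The other pattern: stems ending in a vowel add the prefix zu-.
So zohet → zohot.

zohot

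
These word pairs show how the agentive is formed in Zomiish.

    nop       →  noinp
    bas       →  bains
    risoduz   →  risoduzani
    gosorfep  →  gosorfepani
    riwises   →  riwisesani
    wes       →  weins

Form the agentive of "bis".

biins

bas and riwises both end in -s yet inflect differently (bains, riwisesani), so the final letter is not what conditions the rule; the number of vowels is.
"bis" has 1 vowel. The stems with 1 vowel (bas → bains, nop → noinp, wes → weins) insert -in- after the first vowel.
The other pattern: stems with 3 vowels add -ani.
So bis → biins.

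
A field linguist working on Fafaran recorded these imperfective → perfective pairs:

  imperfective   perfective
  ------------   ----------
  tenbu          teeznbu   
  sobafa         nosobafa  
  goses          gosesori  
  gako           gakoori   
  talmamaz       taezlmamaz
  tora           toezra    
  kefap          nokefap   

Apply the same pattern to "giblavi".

"giblavi" begins with g-. The stems beginning with g- (goses → gosesori, gako → gakoori) add -ori.
The other patterns: stems beginning with t- insert -ez- after the first vowel; stems beginning with k- or s- add the prefix no-.
So giblavi → giblaviori.

giblaviori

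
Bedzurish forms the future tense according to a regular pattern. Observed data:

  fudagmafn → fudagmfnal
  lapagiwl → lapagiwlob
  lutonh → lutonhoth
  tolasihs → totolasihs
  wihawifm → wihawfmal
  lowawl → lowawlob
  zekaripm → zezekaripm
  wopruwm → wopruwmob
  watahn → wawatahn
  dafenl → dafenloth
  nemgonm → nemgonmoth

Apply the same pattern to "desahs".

wopruwm and nemgonm both end in -m yet inflect differently (wopruwmob, nemgonmoth), so the final letter is not what conditions the rule; the second-to-last letter is.
"desahs" has second-to-last letter 'h'. The stems whose second-to-last letter is 'h' (tolasihs → totolasihs, watahn → wawatahn) repeat the first consonant+vowel as a prefix.
The other patterns: stems whose second-to-last letter is 'w' add -ob; stems whose second-to-last letter is 'n' add -oth; stems whose second-to-last letter is 'f' delete the last vowel and add -al.
So desahs → dedesahs.

dedesahs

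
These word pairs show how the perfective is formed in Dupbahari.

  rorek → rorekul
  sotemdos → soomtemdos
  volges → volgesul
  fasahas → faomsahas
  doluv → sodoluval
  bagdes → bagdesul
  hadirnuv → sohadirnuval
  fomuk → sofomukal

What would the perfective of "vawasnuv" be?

sovawasnuval

"vawasnuv" has last vowel 'u'. The stems whose last vowel is 'u' (fomuk → sofomukal, hadirnuv → sohadirnuval, doluv → sodoluval) add so- … -al around the stem.
So vawasnuv → sovawasnuval.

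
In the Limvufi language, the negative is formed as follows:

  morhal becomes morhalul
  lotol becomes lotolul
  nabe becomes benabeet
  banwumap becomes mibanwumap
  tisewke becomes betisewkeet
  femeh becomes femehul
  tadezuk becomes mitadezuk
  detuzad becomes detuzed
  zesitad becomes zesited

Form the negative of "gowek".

migowek

zesitad and banwumap both have last vowel 'a' yet inflect differently (zesited, mibanwumap), so the last vowel is not what conditions the rule; the final letter is.
"gowek" ends in -k. The one such stem in the data (tadezuk → mitadezuk) adds the prefix mi-, so the same rule applies.
The other patterns: stems ending in -d change the last vowel to 'e'; stems ending in -e add be- … -et around the stem; stems ending in -h or -l add -ul.
So gowek → migowek.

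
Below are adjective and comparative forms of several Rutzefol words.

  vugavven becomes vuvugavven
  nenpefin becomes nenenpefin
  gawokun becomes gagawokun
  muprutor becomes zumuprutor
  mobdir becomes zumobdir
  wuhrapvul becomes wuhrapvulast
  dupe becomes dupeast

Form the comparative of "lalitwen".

nenpefin and mobdir both have last vowel 'i' yet inflect differently (nenenpefin, zumobdir), so the last vowel is not what conditions the rule; the final letter is.
"lalitwen" ends in -n. The stems ending in -n (vugavven → vuvugavven, nenpefin → nenenpefin, gawokun → gagawokun) repeat the first consonant+vowel as a prefix.
So lalitwen → lalalitwen.

lalalitwen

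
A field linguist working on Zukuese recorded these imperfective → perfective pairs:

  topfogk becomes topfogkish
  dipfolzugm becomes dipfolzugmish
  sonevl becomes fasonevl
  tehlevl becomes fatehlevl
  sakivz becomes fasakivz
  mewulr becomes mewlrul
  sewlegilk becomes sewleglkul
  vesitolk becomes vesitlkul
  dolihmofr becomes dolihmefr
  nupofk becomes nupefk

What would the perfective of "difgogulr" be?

difgoglrul

topfogk and sewlegilk both end in -k yet inflect differently (topfogkish, sewleglkul), so the final letter is not what conditions the rule; the second-to-last letter is.
"difgogulr" has second-to-last letter 'l'. The stems whose second-to-last letter is 'l' (mewulr → mewlrul, sewlegilk → sewleglkul, vesitolk → vesitlkul) delete the last vowel and add -ul.
So difgogulr → difgoglrul.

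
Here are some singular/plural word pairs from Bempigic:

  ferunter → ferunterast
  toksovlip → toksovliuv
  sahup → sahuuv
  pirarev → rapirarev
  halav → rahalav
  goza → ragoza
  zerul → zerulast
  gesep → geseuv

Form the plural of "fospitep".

fospiteuv

"fospitep" ends in -p. The stems ending in -p (sahup → sahuuv, toksovlip → toksovliuv, gesep → geseuv) drop the final letter and add -uv.
The other patterns: stems ending in -l or -r add -ast; stems ending in -a or -v add the prefix ra-.
So fospitep → fospiteuv.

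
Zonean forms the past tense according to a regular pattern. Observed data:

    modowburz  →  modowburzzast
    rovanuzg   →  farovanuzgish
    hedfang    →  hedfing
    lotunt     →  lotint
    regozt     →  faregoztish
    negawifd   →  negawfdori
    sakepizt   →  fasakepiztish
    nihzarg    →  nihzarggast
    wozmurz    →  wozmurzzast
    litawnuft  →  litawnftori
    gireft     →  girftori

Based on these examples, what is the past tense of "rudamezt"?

lotunt and gireft both end in -t yet inflect differently (lotint, girftori), so the final letter is not what conditions the rule; the second-to-last letter is.
"rudamezt" has second-to-last letter 'z'. The stems whose second-to-last letter is 'z' (regozt → faregoztish, sakepizt → fasakepiztish, rovanuzg → farovanuzgish) add fa- … -ish around the stem.
So rudamezt → farudameztish.

farudameztish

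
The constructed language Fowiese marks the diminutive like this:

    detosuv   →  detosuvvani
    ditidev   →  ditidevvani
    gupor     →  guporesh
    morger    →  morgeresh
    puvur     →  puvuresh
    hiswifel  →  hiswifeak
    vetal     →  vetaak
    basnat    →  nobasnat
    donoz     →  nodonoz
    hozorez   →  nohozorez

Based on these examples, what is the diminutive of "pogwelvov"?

pogwelvovvani

"pogwelvov" ends in -v. The stems ending in -v (detosuv → detosuvvani, ditidev → ditidevvani) double the final consonant and add -ani.
The other patterns: stems ending in -r add -esh; stems ending in -l drop the final letter and add -ak; stems ending in -t or -z add the prefix no-.
So pogwelvov → pogwelvovvani.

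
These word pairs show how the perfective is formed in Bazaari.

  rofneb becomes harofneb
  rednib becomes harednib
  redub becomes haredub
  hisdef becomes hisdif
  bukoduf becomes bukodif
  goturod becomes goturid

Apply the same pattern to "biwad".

rofneb and hisdef both have last vowel 'e' yet inflect differently (harofneb, hisdif), so the last vowel is not what conditions the rule; the final letter is.
"biwad" ends in -d. The one such stem in the data (goturod → goturid) changes the last vowel to 'i' (as do hisdef, bukoduf), so the same rule applies.
The other pattern: stems ending in -b add the prefix ha-.
So biwad → biwid.

biwid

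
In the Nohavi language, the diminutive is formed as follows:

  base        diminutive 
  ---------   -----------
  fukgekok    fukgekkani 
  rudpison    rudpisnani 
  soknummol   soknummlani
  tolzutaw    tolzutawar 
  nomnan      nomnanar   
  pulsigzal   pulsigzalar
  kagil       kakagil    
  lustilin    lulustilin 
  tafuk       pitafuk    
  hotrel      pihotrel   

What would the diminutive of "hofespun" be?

pihofespun

rudpison and nomnan both end in -n yet inflect differently (rudpisnani, nomnanar), so the final letter is not what conditions the rule; the last vowel is.
"hofespun" has last vowel 'u'. The one such stem in the data (tafuk → pitafuk) adds the prefix pi-, so the same rule applies.
So hofespun → pihofespun.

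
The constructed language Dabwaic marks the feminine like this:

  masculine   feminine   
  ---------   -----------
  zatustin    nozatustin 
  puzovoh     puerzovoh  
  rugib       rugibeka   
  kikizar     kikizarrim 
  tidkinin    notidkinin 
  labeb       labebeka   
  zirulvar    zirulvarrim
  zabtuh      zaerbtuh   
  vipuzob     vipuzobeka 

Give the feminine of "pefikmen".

nopefikmen

vipuzob and puzovoh both have last vowel 'o' yet inflect differently (vipuzobeka, puerzovoh), so the last vowel is not what conditions the rule; the final letter is.
"pefikmen" ends in -n. The stems ending in -n (zatustin → nozatustin, tidkinin → notidkinin) add the prefix no-.
The other patterns: stems ending in -b add -eka; stems ending in -r double the final consonant and add -im; stems ending in -h insert -er- after the first vowel.
So pefikmen → nopefikmen.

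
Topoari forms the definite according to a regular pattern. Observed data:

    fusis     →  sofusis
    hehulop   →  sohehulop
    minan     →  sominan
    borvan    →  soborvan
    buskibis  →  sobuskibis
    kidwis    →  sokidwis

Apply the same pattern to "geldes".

Every pair shown (fusis → sofusis, hehulop → sohehulop, minan → sominan, …) follows the same rule: add the prefix so-.
So geldes → sogeldes.

sogeldes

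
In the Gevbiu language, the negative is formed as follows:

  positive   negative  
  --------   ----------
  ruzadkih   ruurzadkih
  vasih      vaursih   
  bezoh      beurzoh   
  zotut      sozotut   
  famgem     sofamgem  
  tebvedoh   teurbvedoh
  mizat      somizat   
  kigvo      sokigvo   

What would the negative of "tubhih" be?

tuurbhih

bezoh and kigvo both have last vowel 'o' yet inflect differently (beurzoh, sokigvo), so the last vowel is not what conditions the rule; the final letter is.
"tubhih" ends in -h. The stems ending in -h (bezoh → beurzoh, vasih → vaursih, tebvedoh → teurbvedoh) insert -ur- after the first vowel.
So tubhih → tuurbhih.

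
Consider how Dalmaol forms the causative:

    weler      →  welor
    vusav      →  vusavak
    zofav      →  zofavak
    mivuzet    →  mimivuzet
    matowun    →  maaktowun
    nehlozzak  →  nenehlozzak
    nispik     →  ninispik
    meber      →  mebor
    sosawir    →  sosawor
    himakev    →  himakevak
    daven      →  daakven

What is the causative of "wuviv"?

"wuviv" ends in -v. The stems ending in -v (zofav → zofavak, vusav → vusavak, himakev → himakevak) add -ak.
So wuviv → wuvivak.

wuvivak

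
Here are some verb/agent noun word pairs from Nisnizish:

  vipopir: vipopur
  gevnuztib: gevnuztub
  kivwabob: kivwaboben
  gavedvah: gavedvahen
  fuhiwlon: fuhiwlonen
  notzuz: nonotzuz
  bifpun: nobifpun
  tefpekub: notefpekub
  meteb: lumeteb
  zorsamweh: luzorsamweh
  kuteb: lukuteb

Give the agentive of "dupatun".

nodupatun

gevnuztib and kivwabob both end in -b yet inflect differently (gevnuztub, kivwaboben), so the final letter is not what conditions the rule; the last vowel is.
"dupatun" has last vowel 'u'. The stems whose last vowel is 'u' (notzuz → nonotzuz, bifpun → nobifpun, tefpekub → notefpekub) add the prefix no-.
So dupatun → nodupatun.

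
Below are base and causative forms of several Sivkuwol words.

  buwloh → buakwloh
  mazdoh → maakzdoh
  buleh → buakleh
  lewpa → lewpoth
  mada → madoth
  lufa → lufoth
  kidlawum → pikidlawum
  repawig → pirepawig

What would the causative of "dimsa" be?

"dimsa" ends in -a. The stems ending in -a (lewpa → lewpoth, mada → madoth, lufa → lufoth) drop the final letter and add -oth.
So dimsa → dimsoth.

dimsoth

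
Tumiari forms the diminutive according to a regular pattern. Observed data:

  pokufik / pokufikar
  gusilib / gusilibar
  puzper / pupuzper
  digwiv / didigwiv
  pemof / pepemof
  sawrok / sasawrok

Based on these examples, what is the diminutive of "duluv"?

duduluv

pokufik and sawrok both end in -k yet inflect differently (pokufikar, sasawrok), so the final letter is not what conditions the rule; the number of vowels is.
"duluv" has 2 vowels. The stems with 2 vowels (puzper → pupuzper, digwiv → didigwiv, pemof → pepemof) repeat the first consonant+vowel as a prefix.
So duluv → duduluv.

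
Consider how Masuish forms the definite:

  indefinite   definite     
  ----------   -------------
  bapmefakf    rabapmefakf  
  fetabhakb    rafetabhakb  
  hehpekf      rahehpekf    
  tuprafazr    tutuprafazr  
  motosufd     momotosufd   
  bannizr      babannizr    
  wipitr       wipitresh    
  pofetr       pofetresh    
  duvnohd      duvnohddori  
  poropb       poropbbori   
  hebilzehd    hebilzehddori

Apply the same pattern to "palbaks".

rapalbaks

tuprafazr and wipitr both end in -r yet inflect differently (tutuprafazr, wipitresh), so the final letter is not what conditions the rule; the second-to-last letter is.
"palbaks" has second-to-last letter 'k'. The stems whose second-to-last letter is 'k' (bapmefakf → rabapmefakf, fetabhakb → rafetabhakb, hehpekf → rahehpekf) add the prefix ra-.
So palbaks → rapalbaks.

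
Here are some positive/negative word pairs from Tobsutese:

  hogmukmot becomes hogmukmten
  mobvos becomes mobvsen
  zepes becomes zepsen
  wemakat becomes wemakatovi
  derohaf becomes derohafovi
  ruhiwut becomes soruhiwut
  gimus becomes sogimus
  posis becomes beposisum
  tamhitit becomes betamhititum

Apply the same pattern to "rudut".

sorudut

"rudut" has last vowel 'u'. The stems whose last vowel is 'u' (ruhiwut → soruhiwut, gimus → sogimus) add the prefix so-.
So rudut → sorudut.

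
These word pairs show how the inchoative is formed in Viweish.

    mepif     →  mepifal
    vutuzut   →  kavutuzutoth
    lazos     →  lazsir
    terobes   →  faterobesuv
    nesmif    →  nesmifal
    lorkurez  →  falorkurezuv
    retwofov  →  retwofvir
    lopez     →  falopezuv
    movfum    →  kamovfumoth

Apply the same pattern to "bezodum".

kabezodumoth

"bezodum" has last vowel 'u'. The stems whose last vowel is 'u' (vutuzut → kavutuzutoth, movfum → kamovfumoth) add ka- … -oth around the stem.
So bezodum → kabezodumoth.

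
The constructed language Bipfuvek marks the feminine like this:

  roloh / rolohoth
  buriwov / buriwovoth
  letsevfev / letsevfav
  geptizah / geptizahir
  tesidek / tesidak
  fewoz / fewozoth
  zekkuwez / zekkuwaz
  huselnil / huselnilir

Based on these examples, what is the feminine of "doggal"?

fewoz and zekkuwez both end in -z yet inflect differently (fewozoth, zekkuwaz), so the final letter is not what conditions the rule; the last vowel is.
"doggal" has last vowel 'a'. The one such stem in the data (geptizah → geptizahir) adds -ir, so the same rule applies.
The other patterns: stems whose last vowel is 'o' add -oth; stems whose last vowel is 'e' change the last vowel to 'a'.
So doggal → doggalir.

doggalir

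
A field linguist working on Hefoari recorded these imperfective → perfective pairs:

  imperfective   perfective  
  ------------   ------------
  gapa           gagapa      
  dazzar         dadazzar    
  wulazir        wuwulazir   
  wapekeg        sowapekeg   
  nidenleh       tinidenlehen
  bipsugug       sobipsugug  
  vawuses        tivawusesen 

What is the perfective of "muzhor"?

mumuzhor

wapekeg and vawuses both have last vowel 'e' yet inflect differently (sowapekeg, tivawusesen), so the last vowel is not what conditions the rule; the final letter is.
"muzhor" ends in -r. The stems ending in -r (wulazir → wuwulazir, dazzar → dadazzar) repeat the first consonant+vowel as a prefix.
The other patterns: stems ending in -g add the prefix so-; stems ending in -h or -s add ti- … -en around the stem.
So muzhor → mumuzhor.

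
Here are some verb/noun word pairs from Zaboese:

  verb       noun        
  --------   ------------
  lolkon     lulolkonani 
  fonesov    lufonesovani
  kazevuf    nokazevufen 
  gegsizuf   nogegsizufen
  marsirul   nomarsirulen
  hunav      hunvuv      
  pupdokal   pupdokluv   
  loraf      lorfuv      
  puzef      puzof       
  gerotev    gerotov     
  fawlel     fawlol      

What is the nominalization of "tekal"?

tekluv

fonesov and hunav both end in -v yet inflect differently (lufonesovani, hunvuv), so the final letter is not what conditions the rule; the last vowel is.
"tekal" has last vowel 'a'. The stems whose last vowel is 'a' (hunav → hunvuv, pupdokal → pupdokluv, loraf → lorfuv) delete the last vowel and add -uv.
So tekal → tekluv.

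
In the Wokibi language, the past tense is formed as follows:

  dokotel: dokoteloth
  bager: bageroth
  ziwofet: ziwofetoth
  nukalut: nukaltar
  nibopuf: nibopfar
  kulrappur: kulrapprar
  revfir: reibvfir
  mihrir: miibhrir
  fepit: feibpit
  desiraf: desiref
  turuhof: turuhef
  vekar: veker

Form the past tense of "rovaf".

rovef

ziwofet and nukalut both end in -t yet inflect differently (ziwofetoth, nukaltar), so the final letter is not what conditions the rule; the last vowel is.
"rovaf" has last vowel 'a'. The stems whose last vowel is 'a' (desiraf → desiref, vekar → veker) change the last vowel to 'e'.
So rovaf → rovef.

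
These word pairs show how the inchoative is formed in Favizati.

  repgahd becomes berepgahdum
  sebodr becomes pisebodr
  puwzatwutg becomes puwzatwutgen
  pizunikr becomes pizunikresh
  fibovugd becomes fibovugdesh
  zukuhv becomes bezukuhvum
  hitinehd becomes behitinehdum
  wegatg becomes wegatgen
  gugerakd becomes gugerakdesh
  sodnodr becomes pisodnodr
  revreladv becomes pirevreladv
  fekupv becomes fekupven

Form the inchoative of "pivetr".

revreladv and fekupv both end in -v yet inflect differently (pirevreladv, fekupven), so the final letter is not what conditions the rule; the second-to-last letter is.
"pivetr" has second-to-last letter 't'. The stems whose second-to-last letter is 't' (wegatg → wegatgen, puwzatwutg → puwzatwutgen) add -en.
So pivetr → pivetren.

pivetren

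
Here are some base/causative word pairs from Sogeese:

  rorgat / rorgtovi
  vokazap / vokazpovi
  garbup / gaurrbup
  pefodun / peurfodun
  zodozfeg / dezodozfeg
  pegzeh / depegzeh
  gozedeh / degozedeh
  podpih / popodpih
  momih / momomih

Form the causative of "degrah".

degrhovi

"degrah" has last vowel 'a'. The stems whose last vowel is 'a' (rorgat → rorgtovi, vokazap → vokazpovi) delete the last vowel and add -ovi.
The other patterns: stems whose last vowel is 'u' insert -ur- after the first vowel; stems whose last vowel is 'e' add the prefix de-; stems whose last vowel is 'i' repeat the first consonant+vowel as a prefix.
So degrah → degrhovi.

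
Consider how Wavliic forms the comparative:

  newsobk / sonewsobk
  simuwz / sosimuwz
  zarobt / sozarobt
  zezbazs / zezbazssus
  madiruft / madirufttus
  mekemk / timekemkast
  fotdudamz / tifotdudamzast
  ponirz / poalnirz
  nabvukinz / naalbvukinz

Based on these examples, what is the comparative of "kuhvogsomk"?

tikuhvogsomkast

zarobt and madiruft both end in -t yet inflect differently (sozarobt, madirufttus), so the final letter is not what conditions the rule; the second-to-last letter is.
"kuhvogsomk" has second-to-last letter 'm'. The stems whose second-to-last letter is 'm' (mekemk → timekemkast, fotdudamz → tifotdudamzast) add ti- … -ast around the stem.
So kuhvogsomk → tikuhvogsomkast.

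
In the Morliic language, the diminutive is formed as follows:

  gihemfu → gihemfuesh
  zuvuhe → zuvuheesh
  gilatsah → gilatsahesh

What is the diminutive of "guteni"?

guteniesh

Every pair shown (gihemfu → gihemfuesh, zuvuhe → zuvuheesh, gilatsah → gilatsahesh) follows the same rule: add -esh.
So guteni → guteniesh.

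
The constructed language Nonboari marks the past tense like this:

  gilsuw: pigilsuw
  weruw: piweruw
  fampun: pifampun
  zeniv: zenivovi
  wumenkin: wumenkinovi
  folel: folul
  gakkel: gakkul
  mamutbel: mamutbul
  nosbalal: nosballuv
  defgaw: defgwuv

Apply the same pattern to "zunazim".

zunazimovi

fampun and wumenkin both end in -n yet inflect differently (pifampun, wumenkinovi), so the final letter is not what conditions the rule; the last vowel is.
"zunazim" has last vowel 'i'. The stems whose last vowel is 'i' (zeniv → zenivovi, wumenkin → wumenkinovi) add -ovi.
The other patterns: stems whose last vowel is 'u' add the prefix pi-; stems whose last vowel is 'e' change the last vowel to 'u'; stems whose last vowel is 'a' delete the last vowel and add -uv.
So zunazim → zunazimovi.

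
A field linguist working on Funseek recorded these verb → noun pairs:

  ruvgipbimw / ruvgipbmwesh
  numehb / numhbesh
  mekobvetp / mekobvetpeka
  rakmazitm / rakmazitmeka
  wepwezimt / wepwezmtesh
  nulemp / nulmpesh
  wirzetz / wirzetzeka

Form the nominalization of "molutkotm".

mekobvetp and nulemp both end in -p yet inflect differently (mekobvetpeka, nulmpesh), so the final letter is not what conditions the rule; the second-to-last letter is.
"molutkotm" has second-to-last letter 't'. The stems whose second-to-last letter is 't' (rakmazitm → rakmazitmeka, mekobvetp → mekobvetpeka, wirzetz → wirzetzeka) add -eka.
So molutkotm → molutkotmeka.

molutkotmeka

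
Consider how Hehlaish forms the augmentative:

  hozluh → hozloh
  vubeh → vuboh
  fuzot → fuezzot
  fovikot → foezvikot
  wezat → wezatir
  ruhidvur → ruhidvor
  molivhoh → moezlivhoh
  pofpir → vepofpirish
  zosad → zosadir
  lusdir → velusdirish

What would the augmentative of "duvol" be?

duezvol

fovikot and wezat both end in -t yet inflect differently (foezvikot, wezatir), so the final letter is not what conditions the rule; the last vowel is.
"duvol" has last vowel 'o'. The stems whose last vowel is 'o' (fovikot → foezvikot, molivhoh → moezlivhoh, fuzot → fuezzot) insert -ez- after the first vowel.
So duvol → duezvol.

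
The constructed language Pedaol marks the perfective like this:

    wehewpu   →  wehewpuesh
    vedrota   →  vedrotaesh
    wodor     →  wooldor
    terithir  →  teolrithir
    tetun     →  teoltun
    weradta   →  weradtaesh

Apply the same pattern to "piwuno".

piwunoesh

"piwuno" ends in a vowel. The stems ending in a vowel (weradta → weradtaesh, wehewpu → wehewpuesh, vedrota → vedrotaesh) add -esh.
So piwuno → piwunoesh.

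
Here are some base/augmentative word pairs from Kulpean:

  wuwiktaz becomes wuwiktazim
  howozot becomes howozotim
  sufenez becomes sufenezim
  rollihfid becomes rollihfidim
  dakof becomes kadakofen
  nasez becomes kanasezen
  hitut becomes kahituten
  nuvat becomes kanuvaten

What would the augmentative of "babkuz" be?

wuwiktaz and nasez both end in -z yet inflect differently (wuwiktazim, kanasezen), so the final letter is not what conditions the rule; the number of vowels is.
"babkuz" has 2 vowels. The stems with 2 vowels (dakof → kadakofen, nasez → kanasezen, hitut → kahituten) add ka- … -en around the stem.
The other pattern: stems with 3 vowels add -im.
So babkuz → kababkuzen.

kababkuzen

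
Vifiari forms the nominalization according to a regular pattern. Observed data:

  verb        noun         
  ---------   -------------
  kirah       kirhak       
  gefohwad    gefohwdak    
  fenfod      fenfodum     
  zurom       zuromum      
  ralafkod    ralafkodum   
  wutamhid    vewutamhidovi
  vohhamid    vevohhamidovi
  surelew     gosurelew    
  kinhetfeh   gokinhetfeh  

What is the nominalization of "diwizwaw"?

diwizwwak

gefohwad and fenfod both end in -d yet inflect differently (gefohwdak, fenfodum), so the final letter is not what conditions the rule; the last vowel is.
"diwizwaw" has last vowel 'a'. The stems whose last vowel is 'a' (kirah → kirhak, gefohwad → gefohwdak) delete the last vowel and add -ak.
So diwizwaw → diwizwwak.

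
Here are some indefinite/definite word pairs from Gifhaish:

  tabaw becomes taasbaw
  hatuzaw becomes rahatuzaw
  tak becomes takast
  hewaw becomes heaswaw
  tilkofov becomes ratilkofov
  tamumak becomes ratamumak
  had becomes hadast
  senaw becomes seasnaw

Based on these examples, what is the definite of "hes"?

hesast

"hes" has 1 vowel. The stems with 1 vowel (had → hadast, tak → takast) add -ast.
The other patterns: stems with 2 vowels insert -as- after the first vowel; stems with 3 vowels add the prefix ra-.
So hes → hesast.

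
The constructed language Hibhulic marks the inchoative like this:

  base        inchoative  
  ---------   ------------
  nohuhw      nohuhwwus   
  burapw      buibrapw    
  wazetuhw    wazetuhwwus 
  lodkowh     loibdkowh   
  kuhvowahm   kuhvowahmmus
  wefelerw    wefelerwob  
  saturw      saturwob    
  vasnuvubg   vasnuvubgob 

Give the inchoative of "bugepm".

buibgepm

nohuhw and saturw both end in -w yet inflect differently (nohuhwwus, saturwob), so the final letter is not what conditions the rule; the second-to-last letter is.
"bugepm" has second-to-last letter 'p'. The one such stem in the data (burapw → buibrapw) inserts -ib- after the first vowel (as does lodkowh), so the same rule applies.
The other patterns: stems whose second-to-last letter is 'h' double the final consonant and add -us; stems whose second-to-last letter is 'b' or 'r' add -ob.
So bugepm → buibgepm.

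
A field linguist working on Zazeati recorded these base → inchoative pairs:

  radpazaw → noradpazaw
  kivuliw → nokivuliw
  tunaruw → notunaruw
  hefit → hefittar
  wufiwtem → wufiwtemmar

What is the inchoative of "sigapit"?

sigapittar

kivuliw and hefit both have last vowel 'i' yet inflect differently (nokivuliw, hefittar), so the last vowel is not what conditions the rule; the final letter is.
"sigapit" ends in -t. The one such stem in the data (hefit → hefittar) doubles the final consonant and adds -ar (as does wufiwtem), so the same rule applies.
So sigapit → sigapittar.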